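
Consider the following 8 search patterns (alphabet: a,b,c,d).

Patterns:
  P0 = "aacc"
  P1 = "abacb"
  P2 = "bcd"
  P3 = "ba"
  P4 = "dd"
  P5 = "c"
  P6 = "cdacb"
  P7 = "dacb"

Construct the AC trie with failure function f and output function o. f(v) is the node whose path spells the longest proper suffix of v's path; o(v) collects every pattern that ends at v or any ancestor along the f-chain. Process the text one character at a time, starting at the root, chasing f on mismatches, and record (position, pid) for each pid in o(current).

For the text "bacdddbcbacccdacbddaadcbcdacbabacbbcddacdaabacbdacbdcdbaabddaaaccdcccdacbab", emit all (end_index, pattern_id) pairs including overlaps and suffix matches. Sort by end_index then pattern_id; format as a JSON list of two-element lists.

Build:
Trie (insert patterns):
  0='ε' goto a→1 b→9 c→15 d→13
  1='a' goto a→2 b→5
  2='aa' goto c→3
  3='aac' goto c→4
  4='aacc' goto ·  ←P0
  5='ab' goto a→6
  6='aba' goto c→7
  7='abac' goto b→8
  8='abacb' goto ·  ←P1
  9='b' goto a→12 c→10
  10='bc' goto d→11
  11='bcd' goto ·  ←P2
  12='ba' goto ·  ←P3
  13='d' goto a→20 d→14
  14='dd' goto ·  ←P4
  15='c' goto d→16  ←P5
  16='cd' goto a→17
  17='cda' goto c→18
  18='cdac' goto b→19
  19='cdacb' goto ·  ←P6
  20='da' goto c→21
  21='dac' goto b→22
  22='dacb' goto ·  ←P7

BFS fail/out derivation:
  fail(1) 'a': from fail(0)=0 chase 'a': 0 ⇒ 0;  out=∅∪out(0)=∅
  fail(9) 'b': from fail(0)=0 chase 'b': 0 ⇒ 0;  out=∅∪out(0)=∅
  fail(13) 'd': from fail(0)=0 chase 'd': 0 ⇒ 0;  out=∅∪out(0)=∅
  fail(15) 'c': from fail(0)=0 chase 'c': 0 ⇒ 0;  out={5}∪out(0)={5}
  fail(2) 'aa': from fail(1)=0 chase 'a': 0 ⇒ 1;  out=∅∪out(1)=∅
  fail(5) 'ab': from fail(1)=0 chase 'b': 0 ⇒ 9;  out=∅∪out(9)=∅
  fail(10) 'bc': from fail(9)=0 chase 'c': 0 ⇒ 15;  out=∅∪out(15)={5}
  fail(12) 'ba': from fail(9)=0 chase 'a': 0 ⇒ 1;  out={3}∪out(1)={3}
  fail(14) 'dd': from fail(13)=0 chase 'd': 0 ⇒ 13;  out={4}∪out(13)={4}
  fail(16) 'cd': from fail(15)=0 chase 'd': 0 ⇒ 13;  out=∅∪out(13)=∅
  fail(20) 'da': from fail(13)=0 chase 'a': 0 ⇒ 1;  out=∅∪out(1)=∅
  fail(3) 'aac': from fail(2)=1 chase 'c': 1→0 ⇒ 15;  out=∅∪out(15)={5}
  fail(6) 'aba': from fail(5)=9 chase 'a': 9 ⇒ 12;  out=∅∪out(12)={3}
  fail(11) 'bcd': from fail(10)=15 chase 'd': 15 ⇒ 16;  out={2}∪out(16)={2}
  fail(17) 'cda': from fail(16)=13 chase 'a': 13 ⇒ 20;  out=∅∪out(20)=∅
  fail(21) 'dac': from fail(20)=1 chase 'c': 1→0 ⇒ 15;  out=∅∪out(15)={5}
  fail(4) 'aacc': from fail(3)=15 chase 'c': 15→0 ⇒ 15;  out={0}∪out(15)={0,5}
  fail(7) 'abac': from fail(6)=12 chase 'c': 12→1→0 ⇒ 15;  out=∅∪out(15)={5}
  fail(18) 'cdac': from fail(17)=20 chase 'c': 20 ⇒ 21;  out=∅∪out(21)={5}
  fail(22) 'dacb': from fail(21)=15 chase 'b': 15→0 ⇒ 9;  out={7}∪out(9)={7}
  fail(8) 'abacb': from fail(7)=15 chase 'b': 15→0 ⇒ 9;  out={1}∪out(9)={1}
  fail(19) 'cdacb': from fail(18)=21 chase 'b': 21 ⇒ 22;  out={6}∪out(22)={6,7}

Scan:
[0] read 'b'  n0⇒n9
[1] read 'a'  n9⇒n12  ** P3@[0:1]
[2] read 'c'  n12⇒n15 (fail-walked)  ** P5@[2:2]
[3] read 'd'  n15⇒n16
[4] read 'd'  n16⇒n14 (fail-walked)  ** P4@[3:4]
[5] read 'd'  n14⇒n14 (fail-walked)  ** P4@[4:5]
[6] read 'b'  n14⇒n9 (fail-walked)
[7] read 'c'  n9⇒n10  ** P5@[7:7]
[8] read 'b'  n10⇒n9 (fail-walked)
[9] read 'a'  n9⇒n12  ** P3@[8:9]
[10] read 'c'  n12⇒n15 (fail-walked)  ** P5@[10:10]
[11] read 'c'  n15⇒n15 (fail-walked)  ** P5@[11:11]
[12] read 'c'  n15⇒n15 (fail-walked)  ** P5@[12:12]
[13] read 'd'  n15⇒n16
[14] read 'a'  n16⇒n17
[15] read 'c'  n17⇒n18  ** P5@[15:15]
[16] read 'b'  n18⇒n19  ** P6@[12:16],P7@[13:16]
[17] read 'd'  n19⇒n13 (fail-walked)
[18] read 'd'  n13⇒n14  ** P4@[17:18]
[19] read 'a'  n14⇒n20 (fail-walked)
[20] read 'a'  n20⇒n2 (fail-walked)
[21] read 'd'  n2⇒n13 (fail-walked)
[22] read 'c'  n13⇒n15 (fail-walked)  ** P5@[22:22]
[23] read 'b'  n15⇒n9 (fail-walked)
[24] read 'c'  n9⇒n10  ** P5@[24:24]
[25] read 'd'  n10⇒n11  ** P2@[23:25]
[26] read 'a'  n11⇒n17 (fail-walked)
[27] read 'c'  n17⇒n18  ** P5@[27:27]
[28] read 'b'  n18⇒n19  ** P6@[24:28],P7@[25:28]
[29] read 'a'  n19⇒n12 (fail-walked)  ** P3@[28:29]
[30] read 'b'  n12⇒n5 (fail-walked)
[31] read 'a'  n5⇒n6  ** P3@[30:31]
[32] read 'c'  n6⇒n7  ** P5@[32:32]
[33] read 'b'  n7⇒n8  ** P1@[29:33]
[34] read 'b'  n8⇒n9 (fail-walked)
[35] read 'c'  n9⇒n10  ** P5@[35:35]
[36] read 'd'  n10⇒n11  ** P2@[34:36]
[37] read 'd'  n11⇒n14 (fail-walked)  ** P4@[36:37]
[38] read 'a'  n14⇒n20 (fail-walked)
[39] read 'c'  n20⇒n21  ** P5@[39:39]
[40] read 'd'  n21⇒n16 (fail-walked)
[41] read 'a'  n16⇒n17
[42] read 'a'  n17⇒n2 (fail-walked)
[43] read 'b'  n2⇒n5 (fail-walked)
[44] read 'a'  n5⇒n6  ** P3@[43:44]
[45] read 'c'  n6⇒n7  ** P5@[45:45]
[46] read 'b'  n7⇒n8  ** P1@[42:46]
[47] read 'd'  n8⇒n13 (fail-walked)
[48] read 'a'  n13⇒n20
[49] read 'c'  n20⇒n21  ** P5@[49:49]
[50] read 'b'  n21⇒n22  ** P7@[47:50]
[51] read 'd'  n22⇒n13 (fail-walked)
[52] read 'c'  n13⇒n15 (fail-walked)  ** P5@[52:52]
[53] read 'd'  n15⇒n16
[54] read 'b'  n16⇒n9 (fail-walked)
[55] read 'a'  n9⇒n12  ** P3@[54:55]
[56] read 'a'  n12⇒n2 (fail-walked)
[57] read 'b'  n2⇒n5 (fail-walked)
[58] read 'd'  n5⇒n13 (fail-walked)
[59] read 'd'  n13⇒n14  ** P4@[58:59]
[60] read 'a'  n14⇒n20 (fail-walked)
[61] read 'a'  n20⇒n2 (fail-walked)
[62] read 'a'  n2⇒n2 (fail-walked)
[63] read 'c'  n2⇒n3  ** P5@[63:63]
[64] read 'c'  n3⇒n4  ** P0@[61:64],P5@[64:64]
[65] read 'd'  n4⇒n16 (fail-walked)
[66] read 'c'  n16⇒n15 (fail-walked)  ** P5@[66:66]
[67] read 'c'  n15⇒n15 (fail-walked)  ** P5@[67:67]
[68] read 'c'  n15⇒n15 (fail-walked)  ** P5@[68:68]
[69] read 'd'  n15⇒n16
[70] read 'a'  n16⇒n17
[71] read 'c'  n17⇒n18  ** P5@[71:71]
[72] read 'b'  n18⇒n19  ** P6@[68:72],P7@[69:72]
[73] read 'a'  n19⇒n12 (fail-walked)  ** P3@[72:73]
[74] read 'b'  n12⇒n5 (fail-walked)

Result: [[1,3],[2,5],[4,4],[5,4],[7,5],[9,3],[10,5],[11,5],[12,5],[15,5],[16,6],[16,7],[18,4],[22,5],[24,5],[25,2],[27,5],[28,6],[28,7],[29,3],[31,3],[32,5],[33,1],[35,5],[36,2],[37,4],[39,5],[44,3],[45,5],[46,1],[49,5],[50,7],[52,5],[55,3],[59,4],[63,5],[64,0],[64,5],[66,5],[67,5],[68,5],[71,5],[72,6],[72,7],[73,3]]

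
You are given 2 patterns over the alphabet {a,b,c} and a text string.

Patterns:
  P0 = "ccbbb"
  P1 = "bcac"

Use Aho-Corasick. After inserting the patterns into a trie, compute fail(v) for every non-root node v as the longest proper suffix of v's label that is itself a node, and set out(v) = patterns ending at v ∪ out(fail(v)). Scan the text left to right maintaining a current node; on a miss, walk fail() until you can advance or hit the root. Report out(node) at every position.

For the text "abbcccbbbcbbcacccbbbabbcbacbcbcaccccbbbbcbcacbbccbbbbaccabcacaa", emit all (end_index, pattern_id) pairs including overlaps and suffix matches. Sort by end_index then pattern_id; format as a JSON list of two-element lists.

Build:
Trie (insert patterns):
  0='ε' goto b→6 c→1
  1='c' goto c→2
  2='cc' goto b→3
  3='ccb' goto b→4
  4='ccbb' goto b→5
  5='ccbbb' goto ·  ←P0
  6='b' goto c→7
  7='bc' goto a→8
  8='bca' goto c→9
  9='bcac' goto ·  ←P1

BFS fail/out derivation:
  n1('c'): parent n0 fail=0; on 'c' 0 → fail=0;  out ∅∪∅=∅
  n6('b'): parent n0 fail=0; on 'b' 0 → fail=0;  out ∅∪∅=∅
  n2('cc'): parent n1 fail=0; on 'c' 0 → fail=1;  out ∅∪∅=∅
  n7('bc'): parent n6 fail=0; on 'c' 0 → fail=1;  out ∅∪∅=∅
  n3('ccb'): parent n2 fail=1; on 'b' 1→0 → fail=6;  out ∅∪∅=∅
  n8('bca'): parent n7 fail=1; on 'a' 1→0 → fail=0;  out ∅∪∅=∅
  n4('ccbb'): parent n3 fail=6; on 'b' 6→0 → fail=6;  out ∅∪∅=∅
  n9('bcac'): parent n8 fail=0; on 'c' 0 → fail=1;  out {1}∪∅={1}
  n5('ccbbb'): parent n4 fail=6; on 'b' 6→0 → fail=6;  out {0}∪∅={0}

Text stream:
pos 0 'a': at 0
pos 1 'b': at 6
pos 2 'b': at 6 (fail-walked)
pos 3 'c': at 7
pos 4 'c': at 2 (fail-walked)
pos 5 'c': at 2 (fail-walked)
pos 6 'b': at 3
pos 7 'b': at 4
pos 8 'b': at 5  emit P0@[4:8]
pos 9 'c': at 7 (fail-walked)
pos 10 'b': at 6 (fail-walked)
pos 11 'b': at 6 (fail-walked)
pos 12 'c': at 7
pos 13 'a': at 8
pos 14 'c': at 9  emit P1@[11:14]
pos 15 'c': at 2 (fail-walked)
pos 16 'c': at 2 (fail-walked)
pos 17 'b': at 3
pos 18 'b': at 4
pos 19 'b': at 5  emit P0@[15:19]
pos 20 'a': at 0 (fail-walked)
pos 21 'b': at 6
pos 22 'b': at 6 (fail-walked)
pos 23 'c': at 7
pos 24 'b': at 6 (fail-walked)
pos 25 'a': at 0 (fail-walked)
pos 26 'c': at 1
pos 27 'b': at 6 (fail-walked)
pos 28 'c': at 7
pos 29 'b': at 6 (fail-walked)
pos 30 'c': at 7
pos 31 'a': at 8
pos 32 'c': at 9  emit P1@[29:32]
pos 33 'c': at 2 (fail-walked)
pos 34 'c': at 2 (fail-walked)
pos 35 'c': at 2 (fail-walked)
pos 36 'b': at 3
pos 37 'b': at 4
pos 38 'b': at 5  emit P0@[34:38]
pos 39 'b': at 6 (fail-walked)
pos 40 'c': at 7
pos 41 'b': at 6 (fail-walked)
pos 42 'c': at 7
pos 43 'a': at 8
pos 44 'c': at 9  emit P1@[41:44]
pos 45 'b': at 6 (fail-walked)
pos 46 'b': at 6 (fail-walked)
pos 47 'c': at 7
pos 48 'c': at 2 (fail-walked)
pos 49 'b': at 3
pos 50 'b': at 4
pos 51 'b': at 5  emit P0@[47:51]
pos 52 'b': at 6 (fail-walked)
pos 53 'a': at 0 (fail-walked)
pos 54 'c': at 1
pos 55 'c': at 2
pos 56 'a': at 0 (fail-walked)
pos 57 'b': at 6
pos 58 'c': at 7
pos 59 'a': at 8
pos 60 'c': at 9  emit P1@[57:60]
pos 61 'a': at 0 (fail-walked)
pos 62 'a': at 0

All matches (sorted): [[8,0],[14,1],[19,0],[32,1],[38,0],[44,1],[51,0],[60,1]]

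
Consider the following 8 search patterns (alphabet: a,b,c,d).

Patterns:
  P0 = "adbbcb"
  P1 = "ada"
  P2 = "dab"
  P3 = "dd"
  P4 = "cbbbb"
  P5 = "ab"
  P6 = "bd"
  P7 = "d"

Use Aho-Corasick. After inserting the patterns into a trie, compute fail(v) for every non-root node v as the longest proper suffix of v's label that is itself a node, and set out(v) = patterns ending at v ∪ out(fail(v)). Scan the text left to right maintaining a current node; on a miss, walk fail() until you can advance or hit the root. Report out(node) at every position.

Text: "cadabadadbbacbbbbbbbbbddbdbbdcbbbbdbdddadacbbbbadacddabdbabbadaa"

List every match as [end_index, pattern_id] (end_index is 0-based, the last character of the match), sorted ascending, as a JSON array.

Build automaton:
Trie (insert patterns):
  n0 'ε': a→1 b→18 c→12 d→8
  n1 'a': b→17 d→2
  n2 'ad': a→7 b→3
  n3 'adb': b→4
  n4 'adbb': c→5
  n5 'adbbc': b→6
  n6 'adbbcb': ·  [P0 ends]
  n7 'ada': ·  [P1 ends]
  n8 'd': a→9 d→11  [P7 ends]
  n9 'da': b→10
  n10 'dab': ·  [P2 ends]
  n11 'dd': ·  [P3 ends]
  n12 'c': b→13
  n13 'cb': b→14
  n14 'cbb': b→15
  n15 'cbbb': b→16
  n16 'cbbbb': ·  [P4 ends]
  n17 'ab': ·  [P5 ends]
  n18 'b': d→19
  n19 'bd': ·  [P6 ends]

BFS fail/out derivation:
  fail(1) 'a': from fail(0)=0 chase 'a': 0 ⇒ 0;  out=∅∪out(0)=∅
  fail(8) 'd': from fail(0)=0 chase 'd': 0 ⇒ 0;  out={7}∪out(0)={7}
  fail(12) 'c': from fail(0)=0 chase 'c': 0 ⇒ 0;  out=∅∪out(0)=∅
  fail(18) 'b': from fail(0)=0 chase 'b': 0 ⇒ 0;  out=∅∪out(0)=∅
  fail(2) 'ad': from fail(1)=0 chase 'd': 0 ⇒ 8;  out=∅∪out(8)={7}
  fail(9) 'da': from fail(8)=0 chase 'a': 0 ⇒ 1;  out=∅∪out(1)=∅
  fail(11) 'dd': from fail(8)=0 chase 'd': 0 ⇒ 8;  out={3}∪out(8)={3,7}
  fail(13) 'cb': from fail(12)=0 chase 'b': 0 ⇒ 18;  out=∅∪out(18)=∅
  fail(17) 'ab': from fail(1)=0 chase 'b': 0 ⇒ 18;  out={5}∪out(18)={5}
  fail(19) 'bd': from fail(18)=0 chase 'd': 0 ⇒ 8;  out={6}∪out(8)={6,7}
  fail(3) 'adb': from fail(2)=8 chase 'b': 8→0 ⇒ 18;  out=∅∪out(18)=∅
  fail(7) 'ada': from fail(2)=8 chase 'a': 8 ⇒ 9;  out={1}∪out(9)={1}
  fail(10) 'dab': from fail(9)=1 chase 'b': 1 ⇒ 17;  out={2}∪out(17)={2,5}
  fail(14) 'cbb': from fail(13)=18 chase 'b': 18→0 ⇒ 18;  out=∅∪out(18)=∅
  fail(4) 'adbb': from fail(3)=18 chase 'b': 18→0 ⇒ 18;  out=∅∪out(18)=∅
  fail(15) 'cbbb': from fail(14)=18 chase 'b': 18→0 ⇒ 18;  out=∅∪out(18)=∅
  fail(5) 'adbbc': from fail(4)=18 chase 'c': 18→0 ⇒ 12;  out=∅∪out(12)=∅
  fail(16) 'cbbbb': from fail(15)=18 chase 'b': 18→0 ⇒ 18;  out={4}∪out(18)={4}
  fail(6) 'adbbcb': from fail(5)=12 chase 'b': 12 ⇒ 13;  out={0}∪out(13)={0}

Scan:
i=0 'c': node 0→12
i=1 'a': node 12→1 (via fail)
i=2 'd': node 1→2  ** P7@[2:2]
i=3 'a': node 2→7  ** P1@[1:3]
i=4 'b': node 7→10 (via fail)  ** P2@[2:4],P5@[3:4]
i=5 'a': node 10→1 (via fail)
i=6 'd': node 1→2  ** P7@[6:6]
i=7 'a': node 2→7  ** P1@[5:7]
i=8 'd': node 7→2 (via fail)  ** P7@[8:8]
i=9 'b': node 2→3
i=10 'b': node 3→4
i=11 'a': node 4→1 (via fail)
i=12 'c': node 1→12 (via fail)
i=13 'b': node 12→13
i=14 'b': node 13→14
i=15 'b': node 14→15
i=16 'b': node 15→16  ** P4@[12:16]
i=17 'b': node 16→18 (via fail)
i=18 'b': node 18→18 (via fail)
i=19 'b': node 18→18 (via fail)
i=20 'b': node 18→18 (via fail)
i=21 'b': node 18→18 (via fail)
i=22 'd': node 18→19  ** P6@[21:22],P7@[22:22]
i=23 'd': node 19→11 (via fail)  ** P3@[22:23],P7@[23:23]
i=24 'b': node 11→18 (via fail)
i=25 'd': node 18→19  ** P6@[24:25],P7@[25:25]
i=26 'b': node 19→18 (via fail)
i=27 'b': node 18→18 (via fail)
i=28 'd': node 18→19  ** P6@[27:28],P7@[28:28]
i=29 'c': node 19→12 (via fail)
i=30 'b': node 12→13
i=31 'b': node 13→14
i=32 'b': node 14→15
i=33 'b': node 15→16  ** P4@[29:33]
i=34 'd': node 16→19 (via fail)  ** P6@[33:34],P7@[34:34]
i=35 'b': node 19→18 (via fail)
i=36 'd': node 18→19  ** P6@[35:36],P7@[36:36]
i=37 'd': node 19→11 (via fail)  ** P3@[36:37],P7@[37:37]
i=38 'd': node 11→11 (via fail)  ** P3@[37:38],P7@[38:38]
i=39 'a': node 11→9 (via fail)
i=40 'd': node 9→2 (via fail)  ** P7@[40:40]
i=41 'a': node 2→7  ** P1@[39:41]
i=42 'c': node 7→12 (via fail)
i=43 'b': node 12→13
i=44 'b': node 13→14
i=45 'b': node 14→15
i=46 'b': node 15→16  ** P4@[42:46]
i=47 'a': node 16→1 (via fail)
i=48 'd': node 1→2  ** P7@[48:48]
i=49 'a': node 2→7  ** P1@[47:49]
i=50 'c': node 7→12 (via fail)
i=51 'd': node 12→8 (via fail)  ** P7@[51:51]
i=52 'd': node 8→11  ** P3@[51:52],P7@[52:52]
i=53 'a': node 11→9 (via fail)
i=54 'b': node 9→10  ** P2@[52:54],P5@[53:54]
i=55 'd': node 10→19 (via fail)  ** P6@[54:55],P7@[55:55]
i=56 'b': node 19→18 (via fail)
i=57 'a': node 18→1 (via fail)
i=58 'b': node 1→17  ** P5@[57:58]
i=59 'b': node 17→18 (via fail)
i=60 'a': node 18→1 (via fail)
i=61 'd': node 1→2  ** P7@[61:61]
i=62 'a': node 2→7  ** P1@[60:62]
i=63 'a': node 7→1 (via fail)

Matches: [[2,7],[3,1],[4,2],[4,5],[6,7],[7,1],[8,7],[16,4],[22,6],[22,7],[23,3],[23,7],[25,6],[25,7],[28,6],[28,7],[33,4],[34,6],[34,7],[36,6],[36,7],[37,3],[37,7],[38,3],[38,7],[40,7],[41,1],[46,4],[48,7],[49,1],[51,7],[52,3],[52,7],[54,2],[54,5],[55,6],[55,7],[58,5],[61,7],[62,1]]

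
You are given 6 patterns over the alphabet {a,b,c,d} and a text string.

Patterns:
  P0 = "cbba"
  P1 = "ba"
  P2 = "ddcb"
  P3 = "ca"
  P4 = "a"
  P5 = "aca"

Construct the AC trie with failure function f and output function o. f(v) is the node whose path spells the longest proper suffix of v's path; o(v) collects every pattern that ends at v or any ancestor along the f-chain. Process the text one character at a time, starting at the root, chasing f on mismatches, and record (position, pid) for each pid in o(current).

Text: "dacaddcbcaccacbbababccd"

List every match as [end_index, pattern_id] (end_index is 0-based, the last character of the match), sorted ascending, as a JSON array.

Build automaton:
Trie nodes:
  n0 'ε': a→12 b→5 c→1 d→7
  n1 'c': a→11 b→2
  n2 'cb': b→3
  n3 'cbb': a→4
  n4 'cbba': ·  [P0 ends]
  n5 'b': a→6
  n6 'ba': ·  [P1 ends]
  n7 'd': d→8
  n8 'dd': c→9
  n9 'ddc': b→10
  n10 'ddcb': ·  [P2 ends]
  n11 'ca': ·  [P3 ends]
  n12 'a': c→13  [P4 ends]
  n13 'ac': a→14
  n14 'aca': ·  [P5 ends]

BFS fail/out derivation:
  n1('c'): parent n0 fail=0; on 'c' 0 → fail=0;  out ∅∪∅=∅
  n5('b'): parent n0 fail=0; on 'b' 0 → fail=0;  out ∅∪∅=∅
  n7('d'): parent n0 fail=0; on 'd' 0 → fail=0;  out ∅∪∅=∅
  n12('a'): parent n0 fail=0; on 'a' 0 → fail=0;  out {4}∪∅={4}
  n2('cb'): parent n1 fail=0; on 'b' 0 → fail=5;  out ∅∪∅=∅
  n6('ba'): parent n5 fail=0; on 'a' 0 → fail=12;  out {1}∪{4}={1,4}
  n8('dd'): parent n7 fail=0; on 'd' 0 → fail=7;  out ∅∪∅=∅
  n11('ca'): parent n1 fail=0; on 'a' 0 → fail=12;  out {3}∪{4}={3,4}
  n13('ac'): parent n12 fail=0; on 'c' 0 → fail=1;  out ∅∪∅=∅
  n3('cbb'): parent n2 fail=5; on 'b' 5→0 → fail=5;  out ∅∪∅=∅
  n9('ddc'): parent n8 fail=7; on 'c' 7→0 → fail=1;  out ∅∪∅=∅
  n14('aca'): parent n13 fail=1; on 'a' 1 → fail=11;  out {5}∪{3,4}={3,4,5}
  n4('cbba'): parent n3 fail=5; on 'a' 5 → fail=6;  out {0}∪{1,4}={0,1,4}
  n10('ddcb'): parent n9 fail=1; on 'b' 1 → fail=2;  out {2}∪∅={2}

Scan:
pos 0 'd': at 7
pos 1 'a': at 12 ·f  → match P4@[1:1]
pos 2 'c': at 13
pos 3 'a': at 14  → match P3@[2:3],P4@[3:3],P5@[1:3]
pos 4 'd': at 7 ·f
pos 5 'd': at 8
pos 6 'c': at 9
pos 7 'b': at 10  → match P2@[4:7]
pos 8 'c': at 1 ·f
pos 9 'a': at 11  → match P3@[8:9],P4@[9:9]
pos 10 'c': at 13 ·f
pos 11 'c': at 1 ·f
pos 12 'a': at 11  → match P3@[11:12],P4@[12:12]
pos 13 'c': at 13 ·f
pos 14 'b': at 2 ·f
pos 15 'b': at 3
pos 16 'a': at 4  → match P0@[13:16],P1@[15:16],P4@[16:16]
pos 17 'b': at 5 ·f
pos 18 'a': at 6  → match P1@[17:18],P4@[18:18]
pos 19 'b': at 5 ·f
pos 20 'c': at 1 ·f
pos 21 'c': at 1 ·f
pos 22 'd': at 7 ·f

All matches (sorted): [[1,4],[3,3],[3,4],[3,5],[7,2],[9,3],[9,4],[12,3],[12,4],[16,0],[16,1],[16,4],[18,1],[18,4]]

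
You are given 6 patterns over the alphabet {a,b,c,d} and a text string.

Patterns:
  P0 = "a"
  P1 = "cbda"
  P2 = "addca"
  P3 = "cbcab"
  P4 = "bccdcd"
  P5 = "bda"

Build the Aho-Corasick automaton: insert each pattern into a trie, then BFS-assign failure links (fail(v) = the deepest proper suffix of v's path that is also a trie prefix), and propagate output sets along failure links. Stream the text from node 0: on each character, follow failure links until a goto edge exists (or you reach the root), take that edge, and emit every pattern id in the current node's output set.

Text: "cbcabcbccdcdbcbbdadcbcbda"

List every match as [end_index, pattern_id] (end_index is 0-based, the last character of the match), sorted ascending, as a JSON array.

Build:
Trie (insert patterns):
  n0 'ε': a→1 b→13 c→2
  n1 'a': d→6  ←P0
  n2 'c': b→3
  n3 'cb': c→10 d→4
  n4 'cbd': a→5
  n5 'cbda': ·  ←P1
  n6 'ad': d→7
  n7 'add': c→8
  n8 'addc': a→9
  n9 'addca': ·  ←P2
  n10 'cbc': a→11
  n11 'cbca': b→12
  n12 'cbcab': ·  ←P3
  n13 'b': c→14 d→19
  n14 'bc': c→15
  n15 'bcc': d→16
  n16 'bccd': c→17
  n17 'bccdc': d→18
  n18 'bccdcd': ·  ←P4
  n19 'bd': a→20
  n20 'bda': ·  ←P5

BFS fail/out derivation:
  fail(1) 'a': from fail(0)=0 chase 'a': 0 ⇒ 0;  out={0}∪out(0)={0}
  fail(2) 'c': from fail(0)=0 chase 'c': 0 ⇒ 0;  out=∅∪out(0)=∅
  fail(13) 'b': from fail(0)=0 chase 'b': 0 ⇒ 0;  out=∅∪out(0)=∅
  fail(3) 'cb': from fail(2)=0 chase 'b': 0 ⇒ 13;  out=∅∪out(13)=∅
  fail(6) 'ad': from fail(1)=0 chase 'd': 0 ⇒ 0;  out=∅∪out(0)=∅
  fail(14) 'bc': from fail(13)=0 chase 'c': 0 ⇒ 2;  out=∅∪out(2)=∅
  fail(19) 'bd': from fail(13)=0 chase 'd': 0 ⇒ 0;  out=∅∪out(0)=∅
  fail(4) 'cbd': from fail(3)=13 chase 'd': 13 ⇒ 19;  out=∅∪out(19)=∅
  fail(7) 'add': from fail(6)=0 chase 'd': 0 ⇒ 0;  out=∅∪out(0)=∅
  fail(10) 'cbc': from fail(3)=13 chase 'c': 13 ⇒ 14;  out=∅∪out(14)=∅
  fail(15) 'bcc': from fail(14)=2 chase 'c': 2→0 ⇒ 2;  out=∅∪out(2)=∅
  fail(20) 'bda': from fail(19)=0 chase 'a': 0 ⇒ 1;  out={5}∪out(1)={0,5}
  fail(5) 'cbda': from fail(4)=19 chase 'a': 19 ⇒ 20;  out={1}∪out(20)={0,1,5}
  fail(8) 'addc': from fail(7)=0 chase 'c': 0 ⇒ 2;  out=∅∪out(2)=∅
  fail(11) 'cbca': from fail(10)=14 chase 'a': 14→2→0 ⇒ 1;  out=∅∪out(1)={0}
  fail(16) 'bccd': from fail(15)=2 chase 'd': 2→0 ⇒ 0;  out=∅∪out(0)=∅
  fail(9) 'addca': from fail(8)=2 chase 'a': 2→0 ⇒ 1;  out={2}∪out(1)={0,2}
  fail(12) 'cbcab': from fail(11)=1 chase 'b': 1→0 ⇒ 13;  out={3}∪out(13)={3}
  fail(17) 'bccdc': from fail(16)=0 chase 'c': 0 ⇒ 2;  out=∅∪out(2)=∅
  fail(18) 'bccdcd': from fail(17)=2 chase 'd': 2→0 ⇒ 0;  out={4}∪out(0)={4}

Text stream:
pos 0 'c': at 2
pos 1 'b': at 3
pos 2 'c': at 10
pos 3 'a': at 11  emit P0@[3:3]
pos 4 'b': at 12  emit P3@[0:4]
pos 5 'c': at 14 ·f
pos 6 'b': at 3 ·f
pos 7 'c': at 10
pos 8 'c': at 15 ·f
pos 9 'd': at 16
pos 10 'c': at 17
pos 11 'd': at 18  emit P4@[6:11]
pos 12 'b': at 13 ·f
pos 13 'c': at 14
pos 14 'b': at 3 ·f
pos 15 'b': at 13 ·f
pos 16 'd': at 19
pos 17 'a': at 20  emit P0@[17:17],P5@[15:17]
pos 18 'd': at 6 ·f
pos 19 'c': at 2 ·f
pos 20 'b': at 3
pos 21 'c': at 10
pos 22 'b': at 3 ·f
pos 23 'd': at 4
pos 24 'a': at 5  emit P0@[24:24],P1@[21:24],P5@[22:24]

Result: [[3,0],[4,3],[11,4],[17,0],[17,5],[24,0],[24,1],[24,5]]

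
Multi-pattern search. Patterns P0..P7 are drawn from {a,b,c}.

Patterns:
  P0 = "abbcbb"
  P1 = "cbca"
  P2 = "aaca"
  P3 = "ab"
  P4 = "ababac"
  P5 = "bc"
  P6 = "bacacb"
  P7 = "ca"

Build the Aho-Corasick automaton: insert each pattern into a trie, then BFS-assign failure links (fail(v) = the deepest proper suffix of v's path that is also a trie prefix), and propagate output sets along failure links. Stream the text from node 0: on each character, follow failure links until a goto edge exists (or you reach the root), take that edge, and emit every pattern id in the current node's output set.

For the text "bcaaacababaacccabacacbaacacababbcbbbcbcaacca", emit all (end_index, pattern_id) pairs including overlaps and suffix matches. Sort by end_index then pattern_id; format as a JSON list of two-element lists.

Build:
Trie (insert patterns):
  n0 'ε': a→1 b→18 c→7
  n1 'a': a→11 b→2
  n2 'ab': a→14 b→3  ←P3
  n3 'abb': c→4
  n4 'abbc': b→5
  n5 'abbcb': b→6
  n6 'abbcbb': ·  ←P0
  n7 'c': a→25 b→8
  n8 'cb': c→9
  n9 'cbc': a→10
  n10 'cbca': ·  ←P1
  n11 'aa': c→12
  n12 'aac': a→13
  n13 'aaca': ·  ←P2
  n14 'aba': b→15
  n15 'abab': a→16
  n16 'ababa': c→17
  n17 'ababac': ·  ←P4
  n18 'b': a→20 c→19
  n19 'bc': ·  ←P5
  n20 'ba': c→21
  n21 'bac': a→22
  n22 'baca': c→23
  n23 'bacac': b→24
  n24 'bacacb': ·  ←P6
  n25 'ca': ·  ←P7

Failure links (BFS by depth):
  n1('a'): parent n0 fail=0; on 'a' 0 → fail=0;  out ∅∪∅=∅
  n7('c'): parent n0 fail=0; on 'c' 0 → fail=0;  out ∅∪∅=∅
  n18('b'): parent n0 fail=0; on 'b' 0 → fail=0;  out ∅∪∅=∅
  n2('ab'): parent n1 fail=0; on 'b' 0 → fail=18;  out {3}∪∅={3}
  n8('cb'): parent n7 fail=0; on 'b' 0 → fail=18;  out ∅∪∅=∅
  n11('aa'): parent n1 fail=0; on 'a' 0 → fail=1;  out ∅∪∅=∅
  n19('bc'): parent n18 fail=0; on 'c' 0 → fail=7;  out {5}∪∅={5}
  n20('ba'): parent n18 fail=0; on 'a' 0 → fail=1;  out ∅∪∅=∅
  n25('ca'): parent n7 fail=0; on 'a' 0 → fail=1;  out {7}∪∅={7}
  n3('abb'): parent n2 fail=18; on 'b' 18→0 → fail=18;  out ∅∪∅=∅
  n9('cbc'): parent n8 fail=18; on 'c' 18 → fail=19;  out ∅∪{5}={5}
  n12('aac'): parent n11 fail=1; on 'c' 1→0 → fail=7;  out ∅∪∅=∅
  n14('aba'): parent n2 fail=18; on 'a' 18 → fail=20;  out ∅∪∅=∅
  n21('bac'): parent n20 fail=1; on 'c' 1→0 → fail=7;  out ∅∪∅=∅
  n4('abbc'): parent n3 fail=18; on 'c' 18 → fail=19;  out ∅∪{5}={5}
  n10('cbca'): parent n9 fail=19; on 'a' 19→7 → fail=25;  out {1}∪{7}={1,7}
  n13('aaca'): parent n12 fail=7; on 'a' 7 → fail=25;  out {2}∪{7}={2,7}
  n15('abab'): parent n14 fail=20; on 'b' 20→1 → fail=2;  out ∅∪{3}={3}
  n22('baca'): parent n21 fail=7; on 'a' 7 → fail=25;  out ∅∪{7}={7}
  n5('abbcb'): parent n4 fail=19; on 'b' 19→7 → fail=8;  out ∅∪∅=∅
  n16('ababa'): parent n15 fail=2; on 'a' 2 → fail=14;  out ∅∪∅=∅
  n23('bacac'): parent n22 fail=25; on 'c' 25→1→0 → fail=7;  out ∅∪∅=∅
  n6('abbcbb'): parent n5 fail=8; on 'b' 8→18→0 → fail=18;  out {0}∪∅={0}
  n17('ababac'): parent n16 fail=14; on 'c' 14→20 → fail=21;  out {4}∪∅={4}
  n24('bacacb'): parent n23 fail=7; on 'b' 7 → fail=8;  out {6}∪∅={6}

Text stream:
i=0 'b': node 0→18
i=1 'c': node 18→19  ** P5@[0:1]
i=2 'a': node 19→25 ·f  ** P7@[1:2]
i=3 'a': node 25→11 ·f
i=4 'a': node 11→11 ·f
i=5 'c': node 11→12
i=6 'a': node 12→13  ** P2@[3:6],P7@[5:6]
i=7 'b': node 13→2 ·f  ** P3@[6:7]
i=8 'a': node 2→14
i=9 'b': node 14→15  ** P3@[8:9]
i=10 'a': node 15→16
i=11 'a': node 16→11 ·f
i=12 'c': node 11→12
i=13 'c': node 12→7 ·f
i=14 'c': node 7→7 ·f
i=15 'a': node 7→25  ** P7@[14:15]
i=16 'b': node 25→2 ·f  ** P3@[15:16]
i=17 'a': node 2→14
i=18 'c': node 14→21 ·f
i=19 'a': node 21→22  ** P7@[18:19]
i=20 'c': node 22→23
i=21 'b': node 23→24  ** P6@[16:21]
i=22 'a': node 24→20 ·f
i=23 'a': node 20→11 ·f
i=24 'c': node 11→12
i=25 'a': node 12→13  ** P2@[22:25],P7@[24:25]
i=26 'c': node 13→7 ·f
i=27 'a': node 7→25  ** P7@[26:27]
i=28 'b': node 25→2 ·f  ** P3@[27:28]
i=29 'a': node 2→14
i=30 'b': node 14→15  ** P3@[29:30]
i=31 'b': node 15→3 ·f
i=32 'c': node 3→4  ** P5@[31:32]
i=33 'b': node 4→5
i=34 'b': node 5→6  ** P0@[29:34]
i=35 'b': node 6→18 ·f
i=36 'c': node 18→19  ** P5@[35:36]
i=37 'b': node 19→8 ·f
i=38 'c': node 8→9  ** P5@[37:38]
i=39 'a': node 9→10  ** P1@[36:39],P7@[38:39]
i=40 'a': node 10→11 ·f
i=41 'c': node 11→12
i=42 'c': node 12→7 ·f
i=43 'a': node 7→25  ** P7@[42:43]

All matches (sorted): [[1,5],[2,7],[6,2],[6,7],[7,3],[9,3],[15,7],[16,3],[19,7],[21,6],[25,2],[25,7],[27,7],[28,3],[30,3],[32,5],[34,0],[36,5],[38,5],[39,1],[39,7],[43,7]]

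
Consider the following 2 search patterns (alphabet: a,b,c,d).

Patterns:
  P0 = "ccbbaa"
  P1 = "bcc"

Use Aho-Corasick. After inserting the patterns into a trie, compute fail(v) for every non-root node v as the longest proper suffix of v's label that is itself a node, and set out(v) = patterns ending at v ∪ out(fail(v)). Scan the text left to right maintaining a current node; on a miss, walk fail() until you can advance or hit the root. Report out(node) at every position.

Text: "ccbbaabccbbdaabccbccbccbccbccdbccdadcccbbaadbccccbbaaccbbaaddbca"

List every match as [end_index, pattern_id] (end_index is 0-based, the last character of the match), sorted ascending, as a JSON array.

Construct AC machine:
Trie (insert patterns):
  0='ε' goto b→7 c→1
  1='c' goto c→2
  2='cc' goto b→3
  3='ccb' goto b→4
  4='ccbb' goto a→5
  5='ccbba' goto a→6
  6='ccbbaa' goto ·  ←P0
  7='b' goto c→8
  8='bc' goto c→9
  9='bcc' goto ·  ←P1

BFS fail/out derivation:
  fail(1) 'c': from fail(0)=0 chase 'c': 0 ⇒ 0;  out=∅∪out(0)=∅
  fail(7) 'b': from fail(0)=0 chase 'b': 0 ⇒ 0;  out=∅∪out(0)=∅
  fail(2) 'cc': from fail(1)=0 chase 'c': 0 ⇒ 1;  out=∅∪out(1)=∅
  fail(8) 'bc': from fail(7)=0 chase 'c': 0 ⇒ 1;  out=∅∪out(1)=∅
  fail(3) 'ccb': from fail(2)=1 chase 'b': 1→0 ⇒ 7;  out=∅∪out(7)=∅
  fail(9) 'bcc': from fail(8)=1 chase 'c': 1 ⇒ 2;  out={1}∪out(2)={1}
  fail(4) 'ccbb': from fail(3)=7 chase 'b': 7→0 ⇒ 7;  out=∅∪out(7)=∅
  fail(5) 'ccbba': from fail(4)=7 chase 'a': 7→0 ⇒ 0;  out=∅∪out(0)=∅
  fail(6) 'ccbbaa': from fail(5)=0 chase 'a': 0 ⇒ 0;  out={0}∪out(0)={0}

Run:
i=0 'c': node 0→1
i=1 'c': node 1→2
i=2 'b': node 2→3
i=3 'b': node 3→4
i=4 'a': node 4→5
i=5 'a': node 5→6  emit P0@[0:5]
i=6 'b': node 6→7 (fail-walked)
i=7 'c': node 7→8
i=8 'c': node 8→9  emit P1@[6:8]
i=9 'b': node 9→3 (fail-walked)
i=10 'b': node 3→4
i=11 'd': node 4→0 (fail-walked)
i=12 'a': node 0→0
i=13 'a': node 0→0
i=14 'b': node 0→7
i=15 'c': node 7→8
i=16 'c': node 8→9  emit P1@[14:16]
i=17 'b': node 9→3 (fail-walked)
i=18 'c': node 3→8 (fail-walked)
i=19 'c': node 8→9  emit P1@[17:19]
i=20 'b': node 9→3 (fail-walked)
i=21 'c': node 3→8 (fail-walked)
i=22 'c': node 8→9  emit P1@[20:22]
i=23 'b': node 9→3 (fail-walked)
i=24 'c': node 3→8 (fail-walked)
i=25 'c': node 8→9  emit P1@[23:25]
i=26 'b': node 9→3 (fail-walked)
i=27 'c': node 3→8 (fail-walked)
i=28 'c': node 8→9  emit P1@[26:28]
i=29 'd': node 9→0 (fail-walked)
i=30 'b': node 0→7
i=31 'c': node 7→8
i=32 'c': node 8→9  emit P1@[30:32]
i=33 'd': node 9→0 (fail-walked)
i=34 'a': node 0→0
i=35 'd': node 0→0
i=36 'c': node 0→1
i=37 'c': node 1→2
i=38 'c': node 2→2 (fail-walked)
i=39 'b': node 2→3
i=40 'b': node 3→4
i=41 'a': node 4→5
i=42 'a': node 5→6  emit P0@[37:42]
i=43 'd': node 6→0 (fail-walked)
i=44 'b': node 0→7
i=45 'c': node 7→8
i=46 'c': node 8→9  emit P1@[44:46]
i=47 'c': node 9→2 (fail-walked)
i=48 'c': node 2→2 (fail-walked)
i=49 'b': node 2→3
i=50 'b': node 3→4
i=51 'a': node 4→5
i=52 'a': node 5→6  emit P0@[47:52]
i=53 'c': node 6→1 (fail-walked)
i=54 'c': node 1→2
i=55 'b': node 2→3
i=56 'b': node 3→4
i=57 'a': node 4→5
i=58 'a': node 5→6  emit P0@[53:58]
i=59 'd': node 6→0 (fail-walked)
i=60 'd': node 0→0
i=61 'b': node 0→7
i=62 'c': node 7→8
i=63 'a': node 8→0 (fail-walked)

All matches (sorted): [[5,0],[8,1],[16,1],[19,1],[22,1],[25,1],[28,1],[32,1],[42,0],[46,1],[52,0],[58,0]]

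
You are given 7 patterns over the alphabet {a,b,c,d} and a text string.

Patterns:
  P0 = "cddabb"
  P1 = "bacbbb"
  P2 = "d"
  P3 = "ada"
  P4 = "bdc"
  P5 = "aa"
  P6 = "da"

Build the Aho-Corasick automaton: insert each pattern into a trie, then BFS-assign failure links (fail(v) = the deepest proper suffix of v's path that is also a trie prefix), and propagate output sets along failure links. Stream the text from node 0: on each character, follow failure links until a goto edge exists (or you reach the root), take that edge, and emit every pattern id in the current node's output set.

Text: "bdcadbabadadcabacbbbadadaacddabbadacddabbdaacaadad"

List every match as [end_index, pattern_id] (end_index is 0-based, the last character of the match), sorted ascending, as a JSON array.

Build automaton:
Trie (insert patterns):
  0='ε' goto a→14 b→7 c→1 d→13
  1='c' goto d→2
  2='cd' goto d→3
  3='cdd' goto a→4
  4='cdda' goto b→5
  5='cddab' goto b→6
  6='cddabb' goto ·  ←P0
  7='b' goto a→8 d→17
  8='ba' goto c→9
  9='bac' goto b→10
  10='bacb' goto b→11
  11='bacbb' goto b→12
  12='bacbbb' goto ·  ←P1
  13='d' goto a→20  ←P2
  14='a' goto a→19 d→15
  15='ad' goto a→16
  16='ada' goto ·  ←P3
  17='bd' goto c→18
  18='bdc' goto ·  ←P4
  19='aa' goto ·  ←P5
  20='da' goto ·  ←P6

BFS fail/out derivation:
  fail(1) 'c': from fail(0)=0 chase 'c': 0 ⇒ 0;  out=∅∪out(0)=∅
  fail(7) 'b': from fail(0)=0 chase 'b': 0 ⇒ 0;  out=∅∪out(0)=∅
  fail(13) 'd': from fail(0)=0 chase 'd': 0 ⇒ 0;  out={2}∪out(0)={2}
  fail(14) 'a': from fail(0)=0 chase 'a': 0 ⇒ 0;  out=∅∪out(0)=∅
  fail(2) 'cd': from fail(1)=0 chase 'd': 0 ⇒ 13;  out=∅∪out(13)={2}
  fail(8) 'ba': from fail(7)=0 chase 'a': 0 ⇒ 14;  out=∅∪out(14)=∅
  fail(15) 'ad': from fail(14)=0 chase 'd': 0 ⇒ 13;  out=∅∪out(13)={2}
  fail(17) 'bd': from fail(7)=0 chase 'd': 0 ⇒ 13;  out=∅∪out(13)={2}
  fail(19) 'aa': from fail(14)=0 chase 'a': 0 ⇒ 14;  out={5}∪out(14)={5}
  fail(20) 'da': from fail(13)=0 chase 'a': 0 ⇒ 14;  out={6}∪out(14)={6}
  fail(3) 'cdd': from fail(2)=13 chase 'd': 13→0 ⇒ 13;  out=∅∪out(13)={2}
  fail(9) 'bac': from fail(8)=14 chase 'c': 14→0 ⇒ 1;  out=∅∪out(1)=∅
  fail(16) 'ada': from fail(15)=13 chase 'a': 13 ⇒ 20;  out={3}∪out(20)={3,6}
  fail(18) 'bdc': from fail(17)=13 chase 'c': 13→0 ⇒ 1;  out={4}∪out(1)={4}
  fail(4) 'cdda': from fail(3)=13 chase 'a': 13 ⇒ 20;  out=∅∪out(20)={6}
  fail(10) 'bacb': from fail(9)=1 chase 'b': 1→0 ⇒ 7;  out=∅∪out(7)=∅
  fail(5) 'cddab': from fail(4)=20 chase 'b': 20→14→0 ⇒ 7;  out=∅∪out(7)=∅
  fail(11) 'bacbb': from fail(10)=7 chase 'b': 7→0 ⇒ 7;  out=∅∪out(7)=∅
  fail(6) 'cddabb': from fail(5)=7 chase 'b': 7→0 ⇒ 7;  out={0}∪out(7)={0}
  fail(12) 'bacbbb': from fail(11)=7 chase 'b': 7→0 ⇒ 7;  out={1}∪out(7)={1}

Text stream:
[0] read 'b'  n0⇒n7
[1] read 'd'  n7⇒n17  emit P2@[1:1]
[2] read 'c'  n17⇒n18  emit P4@[0:2]
[3] read 'a'  n18⇒n14 (fail-walked)
[4] read 'd'  n14⇒n15  emit P2@[4:4]
[5] read 'b'  n15⇒n7 (fail-walked)
[6] read 'a'  n7⇒n8
[7] read 'b'  n8⇒n7 (fail-walked)
[8] read 'a'  n7⇒n8
[9] read 'd'  n8⇒n15 (fail-walked)  emit P2@[9:9]
[10] read 'a'  n15⇒n16  emit P3@[8:10],P6@[9:10]
[11] read 'd'  n16⇒n15 (fail-walked)  emit P2@[11:11]
[12] read 'c'  n15⇒n1 (fail-walked)
[13] read 'a'  n1⇒n14 (fail-walked)
[14] read 'b'  n14⇒n7 (fail-walked)
[15] read 'a'  n7⇒n8
[16] read 'c'  n8⇒n9
[17] read 'b'  n9⇒n10
[18] read 'b'  n10⇒n11
[19] read 'b'  n11⇒n12  emit P1@[14:19]
[20] read 'a'  n12⇒n8 (fail-walked)
[21] read 'd'  n8⇒n15 (fail-walked)  emit P2@[21:21]
[22] read 'a'  n15⇒n16  emit P3@[20:22],P6@[21:22]
[23] read 'd'  n16⇒n15 (fail-walked)  emit P2@[23:23]
[24] read 'a'  n15⇒n16  emit P3@[22:24],P6@[23:24]
[25] read 'a'  n16⇒n19 (fail-walked)  emit P5@[24:25]
[26] read 'c'  n19⇒n1 (fail-walked)
[27] read 'd'  n1⇒n2  emit P2@[27:27]
[28] read 'd'  n2⇒n3  emit P2@[28:28]
[29] read 'a'  n3⇒n4  emit P6@[28:29]
[30] read 'b'  n4⇒n5
[31] read 'b'  n5⇒n6  emit P0@[26:31]
[32] read 'a'  n6⇒n8 (fail-walked)
[33] read 'd'  n8⇒n15 (fail-walked)  emit P2@[33:33]
[34] read 'a'  n15⇒n16  emit P3@[32:34],P6@[33:34]
[35] read 'c'  n16⇒n1 (fail-walked)
[36] read 'd'  n1⇒n2  emit P2@[36:36]
[37] read 'd'  n2⇒n3  emit P2@[37:37]
[38] read 'a'  n3⇒n4  emit P6@[37:38]
[39] read 'b'  n4⇒n5
[40] read 'b'  n5⇒n6  emit P0@[35:40]
[41] read 'd'  n6⇒n17 (fail-walked)  emit P2@[41:41]
[42] read 'a'  n17⇒n20 (fail-walked)  emit P6@[41:42]
[43] read 'a'  n20⇒n19 (fail-walked)  emit P5@[42:43]
[44] read 'c'  n19⇒n1 (fail-walked)
[45] read 'a'  n1⇒n14 (fail-walked)
[46] read 'a'  n14⇒n19  emit P5@[45:46]
[47] read 'd'  n19⇒n15 (fail-walked)  emit P2@[47:47]
[48] read 'a'  n15⇒n16  emit P3@[46:48],P6@[47:48]
[49] read 'd'  n16⇒n15 (fail-walked)  emit P2@[49:49]

Result: [[1,2],[2,4],[4,2],[9,2],[10,3],[10,6],[11,2],[19,1],[21,2],[22,3],[22,6],[23,2],[24,3],[24,6],[25,5],[27,2],[28,2],[29,6],[31,0],[33,2],[34,3],[34,6],[36,2],[37,2],[38,6],[40,0],[41,2],[42,6],[43,5],[46,5],[47,2],[48,3],[48,6],[49,2]]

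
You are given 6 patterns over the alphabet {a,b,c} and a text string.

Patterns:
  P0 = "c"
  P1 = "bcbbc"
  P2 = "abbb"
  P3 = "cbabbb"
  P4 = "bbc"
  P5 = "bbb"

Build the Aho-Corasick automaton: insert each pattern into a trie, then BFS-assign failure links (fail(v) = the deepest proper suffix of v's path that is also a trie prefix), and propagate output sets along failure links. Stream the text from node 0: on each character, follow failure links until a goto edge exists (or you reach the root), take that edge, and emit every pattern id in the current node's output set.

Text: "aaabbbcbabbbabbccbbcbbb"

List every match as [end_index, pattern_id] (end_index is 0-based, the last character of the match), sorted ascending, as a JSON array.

Construct AC machine:
Trie (insert patterns):
  n0 'ε': a→7 b→2 c→1
  n1 'c': b→11  [P0 ends]
  n2 'b': b→16 c→3
  n3 'bc': b→4
  n4 'bcb': b→5
  n5 'bcbb': c→6
  n6 'bcbbc': ·  [P1 ends]
  n7 'a': b→8
  n8 'ab': b→9
  n9 'abb': b→10
  n10 'abbb': ·  [P2 ends]
  n11 'cb': a→12
  n12 'cba': b→13
  n13 'cbab': b→14
  n14 'cbabb': b→15
  n15 'cbabbb': ·  [P3 ends]
  n16 'bb': b→18 c→17
  n17 'bbc': ·  [P4 ends]
  n18 'bbb': ·  [P5 ends]

BFS fail/out derivation:
  fail(1) 'c': from fail(0)=0 chase 'c': 0 ⇒ 0;  out={0}∪out(0)={0}
  fail(2) 'b': from fail(0)=0 chase 'b': 0 ⇒ 0;  out=∅∪out(0)=∅
  fail(7) 'a': from fail(0)=0 chase 'a': 0 ⇒ 0;  out=∅∪out(0)=∅
  fail(3) 'bc': from fail(2)=0 chase 'c': 0 ⇒ 1;  out=∅∪out(1)={0}
  fail(8) 'ab': from fail(7)=0 chase 'b': 0 ⇒ 2;  out=∅∪out(2)=∅
  fail(11) 'cb': from fail(1)=0 chase 'b': 0 ⇒ 2;  out=∅∪out(2)=∅
  fail(16) 'bb': from fail(2)=0 chase 'b': 0 ⇒ 2;  out=∅∪out(2)=∅
  fail(4) 'bcb': from fail(3)=1 chase 'b': 1 ⇒ 11;  out=∅∪out(11)=∅
  fail(9) 'abb': from fail(8)=2 chase 'b': 2 ⇒ 16;  out=∅∪out(16)=∅
  fail(12) 'cba': from fail(11)=2 chase 'a': 2→0 ⇒ 7;  out=∅∪out(7)=∅
  fail(17) 'bbc': from fail(16)=2 chase 'c': 2 ⇒ 3;  out={4}∪out(3)={0,4}
  fail(18) 'bbb': from fail(16)=2 chase 'b': 2 ⇒ 16;  out={5}∪out(16)={5}
  fail(5) 'bcbb': from fail(4)=11 chase 'b': 11→2 ⇒ 16;  out=∅∪out(16)=∅
  fail(10) 'abbb': from fail(9)=16 chase 'b': 16 ⇒ 18;  out={2}∪out(18)={2,5}
  fail(13) 'cbab': from fail(12)=7 chase 'b': 7 ⇒ 8;  out=∅∪out(8)=∅
  fail(6) 'bcbbc': from fail(5)=16 chase 'c': 16 ⇒ 17;  out={1}∪out(17)={0,1,4}
  fail(14) 'cbabb': from fail(13)=8 chase 'b': 8 ⇒ 9;  out=∅∪out(9)=∅
  fail(15) 'cbabbb': from fail(14)=9 chase 'b': 9 ⇒ 10;  out={3}∪out(10)={2,3,5}

Scan:
[0] read 'a'  n0⇒n7
[1] read 'a'  n7⇒n7 (via fail)
[2] read 'a'  n7⇒n7 (via fail)
[3] read 'b'  n7⇒n8
[4] read 'b'  n8⇒n9
[5] read 'b'  n9⇒n10  emit P2@[2:5],P5@[3:5]
[6] read 'c'  n10⇒n17 (via fail)  emit P0@[6:6],P4@[4:6]
[7] read 'b'  n17⇒n4 (via fail)
[8] read 'a'  n4⇒n12 (via fail)
[9] read 'b'  n12⇒n13
[10] read 'b'  n13⇒n14
[11] read 'b'  n14⇒n15  emit P2@[8:11],P3@[6:11],P5@[9:11]
[12] read 'a'  n15⇒n7 (via fail)
[13] read 'b'  n7⇒n8
[14] read 'b'  n8⇒n9
[15] read 'c'  n9⇒n17 (via fail)  emit P0@[15:15],P4@[13:15]
[16] read 'c'  n17⇒n1 (via fail)  emit P0@[16:16]
[17] read 'b'  n1⇒n11
[18] read 'b'  n11⇒n16 (via fail)
[19] read 'c'  n16⇒n17  emit P0@[19:19],P4@[17:19]
[20] read 'b'  n17⇒n4 (via fail)
[21] read 'b'  n4⇒n5
[22] read 'b'  n5⇒n18 (via fail)  emit P5@[20:22]

Result: [[5,2],[5,5],[6,0],[6,4],[11,2],[11,3],[11,5],[15,0],[15,4],[16,0],[19,0],[19,4],[22,5]]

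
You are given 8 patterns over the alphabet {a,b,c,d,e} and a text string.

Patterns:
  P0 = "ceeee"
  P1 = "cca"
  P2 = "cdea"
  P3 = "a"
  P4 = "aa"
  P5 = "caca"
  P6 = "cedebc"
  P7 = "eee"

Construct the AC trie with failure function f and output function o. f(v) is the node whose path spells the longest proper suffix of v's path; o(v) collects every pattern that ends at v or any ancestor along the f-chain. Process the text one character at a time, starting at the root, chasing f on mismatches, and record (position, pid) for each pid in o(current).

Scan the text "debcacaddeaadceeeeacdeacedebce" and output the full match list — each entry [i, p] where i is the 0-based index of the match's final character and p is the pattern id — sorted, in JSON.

Construct AC machine:
Trie (insert patterns):
  n0 'ε': a→11 c→1 e→20
  n1 'c': a→13 c→6 d→8 e→2
  n2 'ce': d→16 e→3
  n3 'cee': e→4
  n4 'ceee': e→5
  n5 'ceeee': ·  ←P0
  n6 'cc': a→7
  n7 'cca': ·  ←P1
  n8 'cd': e→9
  n9 'cde': a→10
  n10 'cdea': ·  ←P2
  n11 'a': a→12  ←P3
  n12 'aa': ·  ←P4
  n13 'ca': c→14
  n14 'cac': a→15
  n15 'caca': ·  ←P5
  n16 'ced': e→17
  n17 'cede': b→18
  n18 'cedeb': c→19
  n19 'cedebc': ·  ←P6
  n20 'e': e→21
  n21 'ee': e→22
  n22 'eee': ·  ←P7

Failure links (BFS by depth):
  n1('c'): parent n0 fail=0; on 'c' 0 → fail=0;  out ∅∪∅=∅
  n11('a'): parent n0 fail=0; on 'a' 0 → fail=0;  out {3}∪∅={3}
  n20('e'): parent n0 fail=0; on 'e' 0 → fail=0;  out ∅∪∅=∅
  n2('ce'): parent n1 fail=0; on 'e' 0 → fail=20;  out ∅∪∅=∅
  n6('cc'): parent n1 fail=0; on 'c' 0 → fail=1;  out ∅∪∅=∅
  n8('cd'): parent n1 fail=0; on 'd' 0 → fail=0;  out ∅∪∅=∅
  n12('aa'): parent n11 fail=0; on 'a' 0 → fail=11;  out {4}∪{3}={3,4}
  n13('ca'): parent n1 fail=0; on 'a' 0 → fail=11;  out ∅∪{3}={3}
  n21('ee'): parent n20 fail=0; on 'e' 0 → fail=20;  out ∅∪∅=∅
  n3('cee'): parent n2 fail=20; on 'e' 20 → fail=21;  out ∅∪∅=∅
  n7('cca'): parent n6 fail=1; on 'a' 1 → fail=13;  out {1}∪{3}={1,3}
  n9('cde'): parent n8 fail=0; on 'e' 0 → fail=20;  out ∅∪∅=∅
  n14('cac'): parent n13 fail=11; on 'c' 11→0 → fail=1;  out ∅∪∅=∅
  n16('ced'): parent n2 fail=20; on 'd' 20→0 → fail=0;  out ∅∪∅=∅
  n22('eee'): parent n21 fail=20; on 'e' 20 → fail=21;  out {7}∪∅={7}
  n4('ceee'): parent n3 fail=21; on 'e' 21 → fail=22;  out ∅∪{7}={7}
  n10('cdea'): parent n9 fail=20; on 'a' 20→0 → fail=11;  out {2}∪{3}={2,3}
  n15('caca'): parent n14 fail=1; on 'a' 1 → fail=13;  out {5}∪{3}={3,5}
  n17('cede'): parent n16 fail=0; on 'e' 0 → fail=20;  out ∅∪∅=∅
  n5('ceeee'): parent n4 fail=22; on 'e' 22→21 → fail=22;  out {0}∪{7}={0,7}
  n18('cedeb'): parent n17 fail=20; on 'b' 20→0 → fail=0;  out ∅∪∅=∅
  n19('cedebc'): parent n18 fail=0; on 'c' 0 → fail=1;  out {6}∪∅={6}

Run:
pos 0 'd': at 0
pos 1 'e': at 20
pos 2 'b': at 0 ·f
pos 3 'c': at 1
pos 4 'a': at 13  → match P3@[4:4]
pos 5 'c': at 14
pos 6 'a': at 15  → match P3@[6:6],P5@[3:6]
pos 7 'd': at 0 ·f
pos 8 'd': at 0
pos 9 'e': at 20
pos 10 'a': at 11 ·f  → match P3@[10:10]
pos 11 'a': at 12  → match P3@[11:11],P4@[10:11]
pos 12 'd': at 0 ·f
pos 13 'c': at 1
pos 14 'e': at 2
pos 15 'e': at 3
pos 16 'e': at 4  → match P7@[14:16]
pos 17 'e': at 5  → match P0@[13:17],P7@[15:17]
pos 18 'a': at 11 ·f  → match P3@[18:18]
pos 19 'c': at 1 ·f
pos 20 'd': at 8
pos 21 'e': at 9
pos 22 'a': at 10  → match P2@[19:22],P3@[22:22]
pos 23 'c': at 1 ·f
pos 24 'e': at 2
pos 25 'd': at 16
pos 26 'e': at 17
pos 27 'b': at 18
pos 28 'c': at 19  → match P6@[23:28]
pos 29 'e': at 2 ·f

Matches: [[4,3],[6,3],[6,5],[10,3],[11,3],[11,4],[16,7],[17,0],[17,7],[18,3],[22,2],[22,3],[28,6]]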